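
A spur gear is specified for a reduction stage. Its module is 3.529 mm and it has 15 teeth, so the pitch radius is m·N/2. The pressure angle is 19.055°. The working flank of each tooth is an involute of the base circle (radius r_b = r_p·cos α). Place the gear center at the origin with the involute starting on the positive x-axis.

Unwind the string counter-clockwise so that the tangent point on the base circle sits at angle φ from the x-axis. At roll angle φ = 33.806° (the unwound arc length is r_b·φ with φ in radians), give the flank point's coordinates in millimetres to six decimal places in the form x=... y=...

pitch radius r_p = m·N/2 = 3.529·15/2 = 26.467500
base radius r_b = r_p·cos α = 26.467500·cos 19.055° = 25.017230
roll angle φ = 33.806° = 0.59002601 rad
x = r_b·(cos φ + φ·sin φ) = 25.017230·(0.83092621 + 0.59002601·0.55638263) = 29.000134
y = r_b·(sin φ − φ·cos φ) = 25.017230·(0.55638263 − 0.59002601·0.83092621) = 1.654003

x=29.000134 y=1.654003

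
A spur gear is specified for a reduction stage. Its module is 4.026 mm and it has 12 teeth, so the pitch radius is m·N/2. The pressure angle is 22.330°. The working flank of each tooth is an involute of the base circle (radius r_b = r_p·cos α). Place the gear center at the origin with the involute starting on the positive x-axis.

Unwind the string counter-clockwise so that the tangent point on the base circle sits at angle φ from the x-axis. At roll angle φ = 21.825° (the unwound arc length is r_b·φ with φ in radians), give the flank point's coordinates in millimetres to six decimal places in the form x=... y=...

pitch radius r_p = m·N/2 = 4.026·12/2 = 24.156000
base radius r_b = r_p·cos α = 24.156000·cos 22.330° = 22.344564
roll angle φ = 21.825° = 0.38091811 rad
x = r_b·(cos φ + φ·sin φ) = 22.344564·(0.92832370 + 0.38091811·0.37177293) = 23.907314
y = r_b·(sin φ − φ·cos φ) = 22.344564·(0.37177293 − 0.38091811·0.92832370) = 0.405724

x=23.907314 y=0.405724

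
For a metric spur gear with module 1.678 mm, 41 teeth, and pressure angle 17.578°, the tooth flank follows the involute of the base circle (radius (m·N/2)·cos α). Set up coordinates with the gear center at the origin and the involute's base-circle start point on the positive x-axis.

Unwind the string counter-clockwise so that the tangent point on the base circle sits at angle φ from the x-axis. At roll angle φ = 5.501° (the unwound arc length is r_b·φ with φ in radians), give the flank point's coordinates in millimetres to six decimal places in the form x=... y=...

x=32.943591 y=0.009665

pitch radius r_p = m·N/2 = 1.678·41/2 = 34.399000
base radius r_b = r_p·cos α = 34.399000·cos 17.578° = 32.792797
roll angle φ = 5.501° = 0.09601056 rad
x = r_b·(cos φ + φ·sin φ) = 32.792797·(0.99539453 + 0.09601056·0.09586313) = 32.943591
y = r_b·(sin φ − φ·cos φ) = 32.792797·(0.09586313 − 0.09601056·0.99539453) = 0.009665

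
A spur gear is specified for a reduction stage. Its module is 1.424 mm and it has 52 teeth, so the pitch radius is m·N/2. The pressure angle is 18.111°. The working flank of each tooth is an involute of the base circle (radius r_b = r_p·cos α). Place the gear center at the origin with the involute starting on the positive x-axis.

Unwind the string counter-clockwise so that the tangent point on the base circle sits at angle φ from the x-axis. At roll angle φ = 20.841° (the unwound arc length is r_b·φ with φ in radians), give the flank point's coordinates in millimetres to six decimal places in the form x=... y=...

pitch radius r_p = m·N/2 = 1.424·52/2 = 37.024000
base radius r_b = r_p·cos α = 37.024000·cos 18.111° = 35.189685
roll angle φ = 20.841° = 0.36374407 rad
x = r_b·(cos φ + φ·sin φ) = 35.189685·(0.93457133 + 0.36374407·0.35577582) = 37.441216
y = r_b·(sin φ − φ·cos φ) = 35.189685·(0.35577582 − 0.36374407·0.93457133) = 0.557089

x=37.441216 y=0.557089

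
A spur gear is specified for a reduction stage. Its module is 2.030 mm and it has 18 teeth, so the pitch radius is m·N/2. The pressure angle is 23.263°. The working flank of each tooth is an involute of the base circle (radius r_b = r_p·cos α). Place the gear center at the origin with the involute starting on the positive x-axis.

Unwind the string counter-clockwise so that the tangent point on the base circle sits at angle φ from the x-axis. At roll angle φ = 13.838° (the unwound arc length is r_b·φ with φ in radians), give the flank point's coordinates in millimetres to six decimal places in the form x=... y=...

x=17.267099 y=0.078363

pitch radius r_p = m·N/2 = 2.030·18/2 = 18.270000
base radius r_b = r_p·cos α = 18.270000·cos 23.263° = 16.784679
roll angle φ = 13.838° = 0.24151866 rad
x = r_b·(cos φ + φ·sin φ) = 16.784679·(0.97097586 + 0.24151866·0.23917749) = 17.267099
y = r_b·(sin φ − φ·cos φ) = 16.784679·(0.23917749 − 0.24151866·0.97097586) = 0.078363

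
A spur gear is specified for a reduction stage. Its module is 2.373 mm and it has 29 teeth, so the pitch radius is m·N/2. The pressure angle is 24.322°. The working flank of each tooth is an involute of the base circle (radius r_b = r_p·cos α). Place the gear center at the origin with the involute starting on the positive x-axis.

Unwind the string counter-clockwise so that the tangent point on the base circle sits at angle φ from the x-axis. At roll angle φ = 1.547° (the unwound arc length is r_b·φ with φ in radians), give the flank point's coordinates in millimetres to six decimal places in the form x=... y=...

x=31.366007 y=0.000206

pitch radius r_p = m·N/2 = 2.373·29/2 = 34.408500
base radius r_b = r_p·cos α = 34.408500·cos 24.322° = 31.354580
roll angle φ = 1.547° = 0.02700024 rad
x = r_b·(cos φ + φ·sin φ) = 31.354580·(0.99963552 + 0.02700024·0.02699696) = 31.366007
y = r_b·(sin φ − φ·cos φ) = 31.354580·(0.02699696 − 0.02700024·0.99963552) = 0.000206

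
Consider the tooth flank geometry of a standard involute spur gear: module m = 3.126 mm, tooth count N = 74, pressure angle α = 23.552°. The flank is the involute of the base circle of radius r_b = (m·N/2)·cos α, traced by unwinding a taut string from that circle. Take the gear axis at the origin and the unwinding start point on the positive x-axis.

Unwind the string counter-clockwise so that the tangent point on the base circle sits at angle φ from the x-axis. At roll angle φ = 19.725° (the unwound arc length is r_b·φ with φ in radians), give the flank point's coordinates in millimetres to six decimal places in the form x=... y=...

x=112.125280 y=1.425026

pitch radius r_p = m·N/2 = 3.126·74/2 = 115.662000
base radius r_b = r_p·cos α = 115.662000·cos 23.552° = 106.027101
roll angle φ = 19.725° = 0.34426619 rad
x = r_b·(cos φ + φ·sin φ) = 106.027101·(0.94132337 + 0.34426619·0.33750602) = 112.125280
y = r_b·(sin φ − φ·cos φ) = 106.027101·(0.33750602 − 0.34426619·0.94132337) = 1.425026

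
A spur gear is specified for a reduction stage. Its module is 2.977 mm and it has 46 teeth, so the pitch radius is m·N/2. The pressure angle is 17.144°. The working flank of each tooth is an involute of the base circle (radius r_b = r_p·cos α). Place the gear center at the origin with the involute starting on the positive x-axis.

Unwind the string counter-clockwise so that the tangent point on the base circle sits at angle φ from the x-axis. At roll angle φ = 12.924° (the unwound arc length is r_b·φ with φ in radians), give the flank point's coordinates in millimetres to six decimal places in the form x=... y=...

x=67.072020 y=0.249034

pitch radius r_p = m·N/2 = 2.977·46/2 = 68.471000
base radius r_b = r_p·cos α = 68.471000·cos 17.144° = 65.428623
roll angle φ = 12.924° = 0.22556635 rad
x = r_b·(cos φ + φ·sin φ) = 65.428623·(0.97466759 + 0.22556635·0.22365840) = 67.072020
y = r_b·(sin φ − φ·cos φ) = 65.428623·(0.22365840 − 0.22556635·0.97466759) = 0.249034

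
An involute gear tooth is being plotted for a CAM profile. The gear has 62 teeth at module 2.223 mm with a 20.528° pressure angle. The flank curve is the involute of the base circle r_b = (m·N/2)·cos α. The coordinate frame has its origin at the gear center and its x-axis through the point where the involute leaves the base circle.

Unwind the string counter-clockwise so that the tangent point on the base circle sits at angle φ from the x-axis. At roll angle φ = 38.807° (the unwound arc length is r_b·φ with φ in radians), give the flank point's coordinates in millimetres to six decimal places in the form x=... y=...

x=77.685286 y=6.382559

pitch radius r_p = m·N/2 = 2.223·62/2 = 68.913000
base radius r_b = r_p·cos α = 68.913000·cos 20.528° = 64.537089
roll angle φ = 38.807° = 0.67730992 rad
x = r_b·(cos φ + φ·sin φ) = 64.537089·(0.77926141 + 0.67730992·0.62669902) = 77.685286
y = r_b·(sin φ − φ·cos φ) = 64.537089·(0.62669902 − 0.67730992·0.77926141) = 6.382559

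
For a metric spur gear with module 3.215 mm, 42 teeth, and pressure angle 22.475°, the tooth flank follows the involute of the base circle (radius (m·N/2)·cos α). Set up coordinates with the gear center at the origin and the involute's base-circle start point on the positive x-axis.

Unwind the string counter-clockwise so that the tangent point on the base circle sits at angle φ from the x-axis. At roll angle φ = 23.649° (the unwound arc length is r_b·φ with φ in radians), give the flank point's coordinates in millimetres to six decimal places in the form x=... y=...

pitch radius r_p = m·N/2 = 3.215·42/2 = 67.515000
base radius r_b = r_p·cos α = 67.515000·cos 22.475° = 62.386994
roll angle φ = 23.649° = 0.41275291 rad
x = r_b·(cos φ + φ·sin φ) = 62.386994·(0.91602001 + 0.41275291·0.40113257) = 67.477065
y = r_b·(sin φ − φ·cos φ) = 62.386994·(0.40113257 − 0.41275291·0.91602001) = 1.437561

x=67.477065 y=1.437561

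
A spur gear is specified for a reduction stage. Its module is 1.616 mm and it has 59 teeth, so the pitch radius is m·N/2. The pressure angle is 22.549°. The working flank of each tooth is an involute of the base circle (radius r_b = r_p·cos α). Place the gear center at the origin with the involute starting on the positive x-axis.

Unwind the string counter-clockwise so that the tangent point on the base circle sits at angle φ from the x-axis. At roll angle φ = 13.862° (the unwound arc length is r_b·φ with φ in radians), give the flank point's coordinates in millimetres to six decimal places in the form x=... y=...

x=45.297322 y=0.206618

pitch radius r_p = m·N/2 = 1.616·59/2 = 47.672000
base radius r_b = r_p·cos α = 47.672000·cos 22.549° = 44.027567
roll angle φ = 13.862° = 0.24193754 rad
x = r_b·(cos φ + φ·sin φ) = 44.027567·(0.97087559 + 0.24193754·0.23958419) = 45.297322
y = r_b·(sin φ − φ·cos φ) = 44.027567·(0.23958419 − 0.24193754·0.97087559) = 0.206618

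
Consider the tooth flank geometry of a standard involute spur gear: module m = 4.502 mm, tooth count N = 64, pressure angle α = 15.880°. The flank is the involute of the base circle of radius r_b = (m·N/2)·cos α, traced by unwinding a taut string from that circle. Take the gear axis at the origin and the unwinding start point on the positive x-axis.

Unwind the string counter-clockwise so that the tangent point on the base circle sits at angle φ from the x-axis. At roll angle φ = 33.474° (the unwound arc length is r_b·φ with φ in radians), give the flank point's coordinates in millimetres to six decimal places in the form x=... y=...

pitch radius r_p = m·N/2 = 4.502·64/2 = 144.064000
base radius r_b = r_p·cos α = 144.064000·cos 15.880° = 138.566068
roll angle φ = 33.474° = 0.58423151 rad
x = r_b·(cos φ + φ·sin φ) = 138.566068·(0.83413620 + 0.58423151·0.55155852) = 160.234208
y = r_b·(sin φ − φ·cos φ) = 138.566068·(0.55155852 − 0.58423151·0.83413620) = 8.900081

x=160.234208 y=8.900081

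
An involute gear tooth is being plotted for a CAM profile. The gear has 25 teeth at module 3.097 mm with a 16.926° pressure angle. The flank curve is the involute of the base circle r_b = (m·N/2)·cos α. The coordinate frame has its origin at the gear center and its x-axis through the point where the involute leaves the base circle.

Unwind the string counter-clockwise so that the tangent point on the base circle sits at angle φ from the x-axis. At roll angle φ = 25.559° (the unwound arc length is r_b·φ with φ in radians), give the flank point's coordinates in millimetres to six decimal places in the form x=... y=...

pitch radius r_p = m·N/2 = 3.097·25/2 = 38.712500
base radius r_b = r_p·cos α = 38.712500·cos 16.926° = 37.035535
roll angle φ = 25.559° = 0.44608870 rad
x = r_b·(cos φ + φ·sin φ) = 37.035535·(0.90214149 + 0.44608870·0.43144030) = 40.539176
y = r_b·(sin φ − φ·cos φ) = 37.035535·(0.43144030 − 0.44608870·0.90214149) = 1.074222

x=40.539176 y=1.074222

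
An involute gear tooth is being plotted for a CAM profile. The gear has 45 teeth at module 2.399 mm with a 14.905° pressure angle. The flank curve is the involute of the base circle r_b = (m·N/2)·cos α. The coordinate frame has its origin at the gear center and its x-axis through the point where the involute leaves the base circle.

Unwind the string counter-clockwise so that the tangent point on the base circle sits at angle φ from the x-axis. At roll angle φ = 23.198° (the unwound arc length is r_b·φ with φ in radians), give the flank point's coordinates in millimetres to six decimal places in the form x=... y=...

x=56.263107 y=1.135207

pitch radius r_p = m·N/2 = 2.399·45/2 = 53.977500
base radius r_b = r_p·cos α = 53.977500·cos 14.905° = 52.161353
roll angle φ = 23.198° = 0.40488148 rad
x = r_b·(cos φ + φ·sin φ) = 52.161353·(0.91914909 + 0.40488148·0.39390983) = 56.263107
y = r_b·(sin φ − φ·cos φ) = 52.161353·(0.39390983 − 0.40488148·0.91914909) = 1.135207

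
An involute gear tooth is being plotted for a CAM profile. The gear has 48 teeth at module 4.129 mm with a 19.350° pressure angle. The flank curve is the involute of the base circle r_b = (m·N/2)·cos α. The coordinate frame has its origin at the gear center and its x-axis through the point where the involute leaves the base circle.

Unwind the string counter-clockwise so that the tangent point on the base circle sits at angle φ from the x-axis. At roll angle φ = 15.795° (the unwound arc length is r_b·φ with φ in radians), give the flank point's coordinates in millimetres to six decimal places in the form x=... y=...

pitch radius r_p = m·N/2 = 4.129·48/2 = 99.096000
base radius r_b = r_p·cos α = 99.096000·cos 19.350° = 93.498281
roll angle φ = 15.795° = 0.27567476 rad
x = r_b·(cos φ + φ·sin φ) = 93.498281·(0.96224175 + 0.27567476·0.27219628) = 96.983841
y = r_b·(sin φ − φ·cos φ) = 93.498281·(0.27219628 − 0.27567476·0.96224175) = 0.647991

x=96.983841 y=0.647991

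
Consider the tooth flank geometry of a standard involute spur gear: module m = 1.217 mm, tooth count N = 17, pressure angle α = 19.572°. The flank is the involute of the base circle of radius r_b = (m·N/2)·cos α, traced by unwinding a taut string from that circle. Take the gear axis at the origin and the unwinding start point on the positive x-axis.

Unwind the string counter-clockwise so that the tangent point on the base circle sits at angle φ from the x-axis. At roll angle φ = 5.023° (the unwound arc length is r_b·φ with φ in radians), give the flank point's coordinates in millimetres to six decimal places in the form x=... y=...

x=9.784191 y=0.002187

pitch radius r_p = m·N/2 = 1.217·17/2 = 10.344500
base radius r_b = r_p·cos α = 10.344500·cos 19.572° = 9.746808
roll angle φ = 5.023° = 0.08766789 rad
x = r_b·(cos φ + φ·sin φ) = 9.746808·(0.99615963 + 0.08766789·0.08755563) = 9.784191
y = r_b·(sin φ − φ·cos φ) = 9.746808·(0.08755563 − 0.08766789·0.99615963) = 0.002187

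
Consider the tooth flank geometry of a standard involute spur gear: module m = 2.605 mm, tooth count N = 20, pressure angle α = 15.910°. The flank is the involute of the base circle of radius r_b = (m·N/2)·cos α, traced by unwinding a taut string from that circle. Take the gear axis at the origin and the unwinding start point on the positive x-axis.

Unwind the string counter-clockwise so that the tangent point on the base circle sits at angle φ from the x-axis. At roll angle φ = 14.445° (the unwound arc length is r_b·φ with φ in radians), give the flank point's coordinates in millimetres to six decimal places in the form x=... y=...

pitch radius r_p = m·N/2 = 2.605·20/2 = 26.050000
base radius r_b = r_p·cos α = 26.050000·cos 15.910° = 25.052115
roll angle φ = 14.445° = 0.25211281 rad
x = r_b·(cos φ + φ·sin φ) = 25.052115·(0.96838754 + 0.25211281·0.24945053) = 25.835676
y = r_b·(sin φ − φ·cos φ) = 25.052115·(0.24945053 − 0.25211281·0.96838754) = 0.132967

x=25.835676 y=0.132967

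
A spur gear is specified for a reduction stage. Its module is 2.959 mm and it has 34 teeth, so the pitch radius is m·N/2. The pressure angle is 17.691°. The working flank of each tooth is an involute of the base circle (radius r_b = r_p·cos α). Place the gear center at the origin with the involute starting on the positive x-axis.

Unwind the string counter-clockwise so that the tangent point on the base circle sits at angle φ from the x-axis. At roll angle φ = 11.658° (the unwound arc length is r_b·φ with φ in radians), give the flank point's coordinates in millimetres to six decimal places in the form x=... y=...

pitch radius r_p = m·N/2 = 2.959·34/2 = 50.303000
base radius r_b = r_p·cos α = 50.303000·cos 17.691° = 47.924132
roll angle φ = 11.658° = 0.20347048 rad
x = r_b·(cos φ + φ·sin φ) = 47.924132·(0.97937120 + 0.20347048·0.20206943) = 48.905923
y = r_b·(sin φ − φ·cos φ) = 47.924132·(0.20206943 − 0.20347048·0.97937120) = 0.134010

x=48.905923 y=0.134010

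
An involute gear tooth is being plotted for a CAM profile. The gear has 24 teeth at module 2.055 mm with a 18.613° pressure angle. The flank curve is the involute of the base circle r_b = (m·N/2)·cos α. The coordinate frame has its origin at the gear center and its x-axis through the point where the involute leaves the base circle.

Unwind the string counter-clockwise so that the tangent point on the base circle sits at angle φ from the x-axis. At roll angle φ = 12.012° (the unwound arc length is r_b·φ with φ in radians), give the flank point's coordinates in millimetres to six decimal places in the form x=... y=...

pitch radius r_p = m·N/2 = 2.055·24/2 = 24.660000
base radius r_b = r_p·cos α = 24.660000·cos 18.613° = 23.370184
roll angle φ = 12.012° = 0.20964895 rad
x = r_b·(cos φ + φ·sin φ) = 23.370184·(0.97810403 + 0.20964895·0.20811655) = 23.878145
y = r_b·(sin φ − φ·cos φ) = 23.370184·(0.20811655 − 0.20964895·0.97810403) = 0.071468

x=23.878145 y=0.071468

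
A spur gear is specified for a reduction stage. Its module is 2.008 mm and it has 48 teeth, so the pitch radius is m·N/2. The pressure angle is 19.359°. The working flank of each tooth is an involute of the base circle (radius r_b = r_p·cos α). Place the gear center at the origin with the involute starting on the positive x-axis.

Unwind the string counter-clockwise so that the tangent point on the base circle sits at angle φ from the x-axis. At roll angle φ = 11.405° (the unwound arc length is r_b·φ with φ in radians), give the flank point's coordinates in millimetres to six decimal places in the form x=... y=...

pitch radius r_p = m·N/2 = 2.008·48/2 = 48.192000
base radius r_b = r_p·cos α = 48.192000·cos 19.359° = 45.467229
roll angle φ = 11.405° = 0.19905480 rad
x = r_b·(cos φ + φ·sin φ) = 45.467229·(0.98025392 + 0.19905480·0.19774288) = 46.359096
y = r_b·(sin φ − φ·cos φ) = 45.467229·(0.19774288 − 0.19905480·0.98025392) = 0.119062

x=46.359096 y=0.119062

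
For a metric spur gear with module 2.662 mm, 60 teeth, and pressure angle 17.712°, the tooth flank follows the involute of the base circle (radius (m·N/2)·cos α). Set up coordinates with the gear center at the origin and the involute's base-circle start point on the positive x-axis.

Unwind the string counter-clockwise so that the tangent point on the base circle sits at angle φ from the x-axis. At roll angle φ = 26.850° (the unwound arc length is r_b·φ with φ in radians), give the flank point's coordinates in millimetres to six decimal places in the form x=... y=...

x=83.974609 y=2.552790

pitch radius r_p = m·N/2 = 2.662·60/2 = 79.860000
base radius r_b = r_p·cos α = 79.860000·cos 17.712° = 76.074459
roll angle φ = 26.850° = 0.46862090 rad
x = r_b·(cos φ + φ·sin φ) = 76.074459·(0.89219201 + 0.46862090·0.45165630) = 83.974609
y = r_b·(sin φ − φ·cos φ) = 76.074459·(0.45165630 − 0.46862090·0.89219201) = 2.552790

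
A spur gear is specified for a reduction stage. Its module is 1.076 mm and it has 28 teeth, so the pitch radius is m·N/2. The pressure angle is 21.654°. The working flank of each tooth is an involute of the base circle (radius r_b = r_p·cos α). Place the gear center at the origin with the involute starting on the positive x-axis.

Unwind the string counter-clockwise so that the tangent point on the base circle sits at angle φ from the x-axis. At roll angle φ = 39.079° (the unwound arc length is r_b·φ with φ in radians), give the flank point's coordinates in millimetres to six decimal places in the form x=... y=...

x=16.888477 y=1.413052

pitch radius r_p = m·N/2 = 1.076·28/2 = 15.064000
base radius r_b = r_p·cos α = 15.064000·cos 21.654° = 14.000920
roll angle φ = 39.079° = 0.68205722 rad
x = r_b·(cos φ + φ·sin φ) = 14.000920·(0.77627751 + 0.68205722·0.63039133) = 16.888477
y = r_b·(sin φ − φ·cos φ) = 14.000920·(0.63039133 − 0.68205722·0.77627751) = 1.413052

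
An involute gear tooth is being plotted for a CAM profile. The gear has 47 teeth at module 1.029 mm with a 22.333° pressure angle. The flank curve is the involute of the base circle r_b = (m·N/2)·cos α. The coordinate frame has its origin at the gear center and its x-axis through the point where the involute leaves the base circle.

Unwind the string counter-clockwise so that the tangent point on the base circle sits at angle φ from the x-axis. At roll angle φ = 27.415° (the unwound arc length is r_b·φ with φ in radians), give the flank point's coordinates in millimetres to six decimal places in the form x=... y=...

pitch radius r_p = m·N/2 = 1.029·47/2 = 24.181500
base radius r_b = r_p·cos α = 24.181500·cos 22.333° = 22.367670
roll angle φ = 27.415° = 0.47848201 rad
x = r_b·(cos φ + φ·sin φ) = 22.367670·(0.88769487 + 0.47848201·0.46043220) = 24.783455
y = r_b·(sin φ − φ·cos φ) = 22.367670·(0.46043220 − 0.47848201·0.88769487) = 0.798216

x=24.783455 y=0.798216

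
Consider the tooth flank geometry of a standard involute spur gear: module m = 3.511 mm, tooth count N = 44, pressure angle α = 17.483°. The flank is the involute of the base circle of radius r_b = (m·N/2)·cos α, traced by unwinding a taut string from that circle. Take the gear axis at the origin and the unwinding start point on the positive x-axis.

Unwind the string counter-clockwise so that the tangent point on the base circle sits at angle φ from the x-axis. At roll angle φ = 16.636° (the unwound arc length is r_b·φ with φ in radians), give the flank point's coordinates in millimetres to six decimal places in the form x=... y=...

x=76.714279 y=0.596081

pitch radius r_p = m·N/2 = 3.511·44/2 = 77.242000
base radius r_b = r_p·cos α = 77.242000·cos 17.483° = 73.673893
roll angle φ = 16.636° = 0.29035297 rad
x = r_b·(cos φ + φ·sin φ) = 73.673893·(0.95814288 + 0.29035297·0.28629044) = 76.714279
y = r_b·(sin φ − φ·cos φ) = 73.673893·(0.28629044 − 0.29035297·0.95814288) = 0.596081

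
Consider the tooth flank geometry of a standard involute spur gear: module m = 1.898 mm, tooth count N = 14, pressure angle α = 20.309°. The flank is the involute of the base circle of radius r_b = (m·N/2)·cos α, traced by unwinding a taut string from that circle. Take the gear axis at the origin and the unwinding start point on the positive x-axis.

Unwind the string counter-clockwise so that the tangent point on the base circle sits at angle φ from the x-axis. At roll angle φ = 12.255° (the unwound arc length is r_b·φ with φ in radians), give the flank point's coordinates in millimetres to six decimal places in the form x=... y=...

pitch radius r_p = m·N/2 = 1.898·14/2 = 13.286000
base radius r_b = r_p·cos α = 13.286000·cos 20.309° = 12.460068
roll angle φ = 12.255° = 0.21389010 rad
x = r_b·(cos φ + φ·sin φ) = 12.460068·(0.97721259 + 0.21389010·0.21226295) = 12.741834
y = r_b·(sin φ − φ·cos φ) = 12.460068·(0.21226295 − 0.21389010·0.97721259) = 0.040456

x=12.741834 y=0.040456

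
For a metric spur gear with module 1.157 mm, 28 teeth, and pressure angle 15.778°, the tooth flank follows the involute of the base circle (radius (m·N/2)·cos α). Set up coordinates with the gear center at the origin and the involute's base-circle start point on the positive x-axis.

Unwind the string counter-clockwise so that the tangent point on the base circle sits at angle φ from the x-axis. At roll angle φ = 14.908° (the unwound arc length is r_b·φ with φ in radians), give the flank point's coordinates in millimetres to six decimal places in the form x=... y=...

pitch radius r_p = m·N/2 = 1.157·28/2 = 16.198000
base radius r_b = r_p·cos α = 16.198000·cos 15.778° = 15.587699
roll angle φ = 14.908° = 0.26019368 rad
x = r_b·(cos φ + φ·sin φ) = 15.587699·(0.96634017 + 0.26019368·0.25726772) = 16.106452
y = r_b·(sin φ − φ·cos φ) = 15.587699·(0.25726772 − 0.26019368·0.96634017) = 0.090909

x=16.106452 y=0.090909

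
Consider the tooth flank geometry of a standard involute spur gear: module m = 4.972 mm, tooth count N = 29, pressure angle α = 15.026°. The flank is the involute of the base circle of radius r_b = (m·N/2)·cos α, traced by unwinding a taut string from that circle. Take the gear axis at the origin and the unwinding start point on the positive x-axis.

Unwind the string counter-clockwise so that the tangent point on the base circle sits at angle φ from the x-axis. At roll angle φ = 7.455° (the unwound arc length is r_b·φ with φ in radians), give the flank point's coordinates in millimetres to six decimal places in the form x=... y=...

x=70.215890 y=0.051040

pitch radius r_p = m·N/2 = 4.972·29/2 = 72.094000
base radius r_b = r_p·cos α = 72.094000·cos 15.026° = 69.628982
roll angle φ = 7.455° = 0.13011430 rad
x = r_b·(cos φ + φ·sin φ) = 69.628982·(0.99154707 + 0.13011430·0.12974747) = 70.215890
y = r_b·(sin φ − φ·cos φ) = 69.628982·(0.12974747 − 0.13011430·0.99154707) = 0.051040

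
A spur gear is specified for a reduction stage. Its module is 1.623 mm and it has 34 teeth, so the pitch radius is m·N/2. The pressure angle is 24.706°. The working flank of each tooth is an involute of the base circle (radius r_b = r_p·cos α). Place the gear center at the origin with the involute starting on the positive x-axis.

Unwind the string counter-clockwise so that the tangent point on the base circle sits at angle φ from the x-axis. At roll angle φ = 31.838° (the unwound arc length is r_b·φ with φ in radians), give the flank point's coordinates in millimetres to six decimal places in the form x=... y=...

x=28.641625 y=1.389805

pitch radius r_p = m·N/2 = 1.623·34/2 = 27.591000
base radius r_b = r_p·cos α = 27.591000·cos 24.706° = 25.065442
roll angle φ = 31.838° = 0.55567793 rad
x = r_b·(cos φ + φ·sin φ) = 25.065442·(0.84954302 + 0.55567793·0.52751935) = 28.641625
y = r_b·(sin φ − φ·cos φ) = 25.065442·(0.52751935 − 0.55567793·0.84954302) = 1.389805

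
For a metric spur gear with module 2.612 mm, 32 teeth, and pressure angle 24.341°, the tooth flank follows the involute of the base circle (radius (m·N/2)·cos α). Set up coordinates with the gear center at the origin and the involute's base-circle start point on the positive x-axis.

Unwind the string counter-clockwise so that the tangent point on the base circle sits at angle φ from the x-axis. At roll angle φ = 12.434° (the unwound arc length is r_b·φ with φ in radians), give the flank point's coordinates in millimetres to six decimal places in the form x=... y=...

pitch radius r_p = m·N/2 = 2.612·32/2 = 41.792000
base radius r_b = r_p·cos α = 41.792000·cos 24.341° = 38.077049
roll angle φ = 12.434° = 0.21701424 rad
x = r_b·(cos φ + φ·sin φ) = 38.077049·(0.97654468 + 0.21701424·0.21531486) = 38.963143
y = r_b·(sin φ − φ·cos φ) = 38.077049·(0.21531486 − 0.21701424·0.97654468) = 0.129110

x=38.963143 y=0.129110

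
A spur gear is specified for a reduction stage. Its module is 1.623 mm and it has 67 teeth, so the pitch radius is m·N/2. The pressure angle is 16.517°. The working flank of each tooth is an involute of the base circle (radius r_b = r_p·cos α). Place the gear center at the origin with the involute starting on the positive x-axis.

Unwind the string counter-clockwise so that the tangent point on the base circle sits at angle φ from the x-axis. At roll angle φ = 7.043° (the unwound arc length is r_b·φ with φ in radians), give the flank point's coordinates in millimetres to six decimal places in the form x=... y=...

x=52.519262 y=0.032225

pitch radius r_p = m·N/2 = 1.623·67/2 = 54.370500
base radius r_b = r_p·cos α = 54.370500·cos 16.517° = 52.126924
roll angle φ = 7.043° = 0.12292354 rad
x = r_b·(cos φ + φ·sin φ) = 52.126924·(0.99245441 + 0.12292354·0.12261421) = 52.519262
y = r_b·(sin φ − φ·cos φ) = 52.126924·(0.12261421 − 0.12292354·0.99245441) = 0.032225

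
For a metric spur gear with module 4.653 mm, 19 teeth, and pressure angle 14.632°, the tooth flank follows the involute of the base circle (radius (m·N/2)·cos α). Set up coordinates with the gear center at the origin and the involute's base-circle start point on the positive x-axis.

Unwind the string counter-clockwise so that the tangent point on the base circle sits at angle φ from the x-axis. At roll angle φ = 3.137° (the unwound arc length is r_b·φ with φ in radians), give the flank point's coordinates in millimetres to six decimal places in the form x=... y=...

pitch radius r_p = m·N/2 = 4.653·19/2 = 44.203500
base radius r_b = r_p·cos α = 44.203500·cos 14.632° = 42.769903
roll angle φ = 3.137° = 0.05475098 rad
x = r_b·(cos φ + φ·sin φ) = 42.769903·(0.99850154 + 0.05475098·0.05472363) = 42.833960
y = r_b·(sin φ − φ·cos φ) = 42.769903·(0.05472363 − 0.05475098·0.99850154) = 0.002339

x=42.833960 y=0.002339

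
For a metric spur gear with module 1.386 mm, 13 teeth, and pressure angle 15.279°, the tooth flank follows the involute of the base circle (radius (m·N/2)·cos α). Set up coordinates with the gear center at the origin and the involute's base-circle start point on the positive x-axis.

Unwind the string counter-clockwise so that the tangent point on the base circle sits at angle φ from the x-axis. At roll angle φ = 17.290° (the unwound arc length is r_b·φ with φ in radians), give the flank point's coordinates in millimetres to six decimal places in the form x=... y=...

pitch radius r_p = m·N/2 = 1.386·13/2 = 9.009000
base radius r_b = r_p·cos α = 9.009000·cos 15.279° = 8.690569
roll angle φ = 17.290° = 0.30176743 rad
x = r_b·(cos φ + φ·sin φ) = 8.690569·(0.95481269 + 0.30176743·0.29720823) = 9.077303
y = r_b·(sin φ − φ·cos φ) = 8.690569·(0.29720823 − 0.30176743·0.95481269) = 0.078883

x=9.077303 y=0.078883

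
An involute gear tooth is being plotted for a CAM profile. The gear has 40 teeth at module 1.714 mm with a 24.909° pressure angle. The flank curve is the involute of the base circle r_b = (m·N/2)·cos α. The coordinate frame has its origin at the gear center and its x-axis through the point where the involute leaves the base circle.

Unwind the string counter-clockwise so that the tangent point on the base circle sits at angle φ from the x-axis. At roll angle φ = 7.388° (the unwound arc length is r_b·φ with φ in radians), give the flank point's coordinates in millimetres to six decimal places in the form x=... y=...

x=31.348601 y=0.022182

pitch radius r_p = m·N/2 = 1.714·40/2 = 34.280000
base radius r_b = r_p·cos α = 34.280000·cos 24.909° = 31.091201
roll angle φ = 7.388° = 0.12894493 rad
x = r_b·(cos φ + φ·sin φ) = 31.091201·(0.99169812 + 0.12894493·0.12858790) = 31.348601
y = r_b·(sin φ − φ·cos φ) = 31.091201·(0.12858790 − 0.12894493·0.99169812) = 0.022182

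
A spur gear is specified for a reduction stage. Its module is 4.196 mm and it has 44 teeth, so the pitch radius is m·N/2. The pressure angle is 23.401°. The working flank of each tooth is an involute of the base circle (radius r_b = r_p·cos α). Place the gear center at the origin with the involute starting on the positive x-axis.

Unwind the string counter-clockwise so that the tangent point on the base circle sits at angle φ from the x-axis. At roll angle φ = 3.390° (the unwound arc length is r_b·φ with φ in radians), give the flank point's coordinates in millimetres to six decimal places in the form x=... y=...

x=84.867283 y=0.005847

pitch radius r_p = m·N/2 = 4.196·44/2 = 92.312000
base radius r_b = r_p·cos α = 92.312000·cos 23.401° = 84.719125
roll angle φ = 3.390° = 0.05916666 rad
x = r_b·(cos φ + φ·sin φ) = 84.719125·(0.99825016 + 0.05916666·0.05913215) = 84.867283
y = r_b·(sin φ − φ·cos φ) = 84.719125·(0.05913215 − 0.05916666·0.99825016) = 0.005847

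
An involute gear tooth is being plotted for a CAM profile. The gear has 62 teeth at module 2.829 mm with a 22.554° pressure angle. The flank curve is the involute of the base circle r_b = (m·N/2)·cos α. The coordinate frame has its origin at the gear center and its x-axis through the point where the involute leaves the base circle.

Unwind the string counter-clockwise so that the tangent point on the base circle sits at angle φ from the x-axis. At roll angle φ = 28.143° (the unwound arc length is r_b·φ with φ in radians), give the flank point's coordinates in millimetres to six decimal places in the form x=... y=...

pitch radius r_p = m·N/2 = 2.829·62/2 = 87.699000
base radius r_b = r_p·cos α = 87.699000·cos 22.554° = 80.991645
roll angle φ = 28.143° = 0.49118801 rad
x = r_b·(cos φ + φ·sin φ) = 80.991645·(0.88177313 + 0.49118801·0.47167378) = 90.180441
y = r_b·(sin φ − φ·cos φ) = 80.991645·(0.47167378 − 0.49118801·0.88177313) = 3.122826

x=90.180441 y=3.122826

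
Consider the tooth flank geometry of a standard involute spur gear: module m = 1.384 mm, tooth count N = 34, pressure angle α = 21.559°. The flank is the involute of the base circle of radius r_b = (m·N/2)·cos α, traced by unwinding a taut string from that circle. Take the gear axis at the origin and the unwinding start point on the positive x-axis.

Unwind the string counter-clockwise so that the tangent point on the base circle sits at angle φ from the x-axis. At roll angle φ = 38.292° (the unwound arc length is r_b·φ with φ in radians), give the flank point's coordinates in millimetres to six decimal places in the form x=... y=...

x=26.236515 y=2.081604

pitch radius r_p = m·N/2 = 1.384·34/2 = 23.528000
base radius r_b = r_p·cos α = 23.528000·cos 21.559° = 21.881973
roll angle φ = 38.292° = 0.66832148 rad
x = r_b·(cos φ + φ·sin φ) = 21.881973·(0.78486290 + 0.66832148·0.61966945) = 26.236515
y = r_b·(sin φ − φ·cos φ) = 21.881973·(0.61966945 − 0.66832148·0.78486290) = 2.081604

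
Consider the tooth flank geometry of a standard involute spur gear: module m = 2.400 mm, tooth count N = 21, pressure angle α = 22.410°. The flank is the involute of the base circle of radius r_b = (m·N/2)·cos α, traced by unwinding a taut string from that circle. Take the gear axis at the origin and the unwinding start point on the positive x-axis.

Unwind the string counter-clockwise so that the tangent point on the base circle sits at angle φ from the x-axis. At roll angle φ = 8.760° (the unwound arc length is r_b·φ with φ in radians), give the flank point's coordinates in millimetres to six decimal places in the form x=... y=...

x=23.567584 y=0.027689

pitch radius r_p = m·N/2 = 2.400·21/2 = 25.200000
base radius r_b = r_p·cos α = 25.200000·cos 22.410° = 23.296884
roll angle φ = 8.760° = 0.15289084 rad
x = r_b·(cos φ + φ·sin φ) = 23.296884·(0.98833494 + 0.15289084·0.15229589) = 23.567584
y = r_b·(sin φ − φ·cos φ) = 23.296884·(0.15229589 − 0.15289084·0.98833494) = 0.027689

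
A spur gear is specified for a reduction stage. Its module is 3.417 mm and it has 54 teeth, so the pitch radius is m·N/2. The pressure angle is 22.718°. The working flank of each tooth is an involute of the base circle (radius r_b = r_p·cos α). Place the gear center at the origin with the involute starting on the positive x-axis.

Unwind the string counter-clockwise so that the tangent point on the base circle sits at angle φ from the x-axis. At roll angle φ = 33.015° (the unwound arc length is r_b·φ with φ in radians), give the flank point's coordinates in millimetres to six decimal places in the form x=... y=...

pitch radius r_p = m·N/2 = 3.417·54/2 = 92.259000
base radius r_b = r_p·cos α = 92.259000·cos 22.718° = 85.101252
roll angle φ = 33.015° = 0.57622045 rad
x = r_b·(cos φ + φ·sin φ) = 85.101252·(0.83852795 + 0.57622045·0.54485858) = 98.078054
y = r_b·(sin φ − φ·cos φ) = 85.101252·(0.54485858 − 0.57622045·0.83852795) = 5.249183

x=98.078054 y=5.249183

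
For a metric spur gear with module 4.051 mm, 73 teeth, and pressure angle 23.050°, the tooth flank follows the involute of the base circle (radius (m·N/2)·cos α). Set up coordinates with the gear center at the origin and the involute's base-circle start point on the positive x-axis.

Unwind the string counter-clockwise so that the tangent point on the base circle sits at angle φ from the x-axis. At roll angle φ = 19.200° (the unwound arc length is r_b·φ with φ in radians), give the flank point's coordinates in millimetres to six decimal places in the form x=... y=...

x=143.482824 y=1.687524

pitch radius r_p = m·N/2 = 4.051·73/2 = 147.861500
base radius r_b = r_p·cos α = 147.861500·cos 23.050° = 136.056759
roll angle φ = 19.200° = 0.33510322 rad
x = r_b·(cos φ + φ·sin φ) = 136.056759·(0.94437637 + 0.33510322·0.32886665) = 143.482824
y = r_b·(sin φ − φ·cos φ) = 136.056759·(0.32886665 − 0.33510322·0.94437637) = 1.687524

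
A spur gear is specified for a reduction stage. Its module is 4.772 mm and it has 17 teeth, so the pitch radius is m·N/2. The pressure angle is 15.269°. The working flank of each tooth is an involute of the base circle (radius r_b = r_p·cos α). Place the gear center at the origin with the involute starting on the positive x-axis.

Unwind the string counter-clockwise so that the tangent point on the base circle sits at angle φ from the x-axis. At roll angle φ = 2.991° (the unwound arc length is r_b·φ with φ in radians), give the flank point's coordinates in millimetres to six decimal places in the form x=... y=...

pitch radius r_p = m·N/2 = 4.772·17/2 = 40.562000
base radius r_b = r_p·cos α = 40.562000·cos 15.269° = 39.130163
roll angle φ = 2.991° = 0.05220280 rad
x = r_b·(cos φ + φ·sin φ) = 39.130163·(0.99863774 + 0.05220280·0.05217909) = 39.183444
y = r_b·(sin φ − φ·cos φ) = 39.130163·(0.05217909 − 0.05220280·0.99863774) = 0.001855

x=39.183444 y=0.001855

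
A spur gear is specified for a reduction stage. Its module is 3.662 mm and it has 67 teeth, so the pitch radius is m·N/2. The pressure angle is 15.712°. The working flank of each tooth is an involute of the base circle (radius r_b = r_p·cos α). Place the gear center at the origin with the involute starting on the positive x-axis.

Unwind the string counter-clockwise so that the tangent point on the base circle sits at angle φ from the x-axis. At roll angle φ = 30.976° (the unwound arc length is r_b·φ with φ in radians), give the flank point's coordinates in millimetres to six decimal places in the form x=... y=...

pitch radius r_p = m·N/2 = 3.662·67/2 = 122.677000
base radius r_b = r_p·cos α = 122.677000·cos 15.712° = 118.093180
roll angle φ = 30.976° = 0.54063319 rad
x = r_b·(cos φ + φ·sin φ) = 118.093180·(0.85738296 + 0.54063319·0.51467898) = 134.110808
y = r_b·(sin φ − φ·cos φ) = 118.093180·(0.51467898 − 0.54063319·0.85738296) = 6.040383

x=134.110808 y=6.040383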